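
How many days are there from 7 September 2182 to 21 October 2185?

September 7, 2182 → September 7, 2183: 365 days.
September 7, 2183 → September 7, 2184: 366 days (2184 is a leap year).
September 7, 2184 → September 7, 2185: 365 days.
September 2185: 30 − 7 = 23 days remain.
October 1–21, 2185: 21 days.
Residual: 44 days.
Total: 1140 days.

1140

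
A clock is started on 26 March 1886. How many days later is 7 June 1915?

Day-of-year of March 26, 1886: 85.
Day-of-year of June 7, 1915: 158.
1886 has 365 days, so 365 − 85 = 280 days remain in 1886.
Full years 1887–1914: 22 common + 6 leap = 22×365 + 6×366 = 10226 days.
Total: 280 + 10226 + 158 = 10664 days.

10664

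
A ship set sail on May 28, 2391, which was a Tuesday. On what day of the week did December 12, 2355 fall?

Monday

Count forward from the earlier date (December 12, 2355) to the later (May 28, 2391):
From December 12, 2355 to December 12, 2390: 35 years, of which 9 contain a Feb 29 — 26×365 + 9×366 = 12784 days.
December 2390: 31 − 12 = 19 days remain.
Then January (31), February 2391 (28), March (31), April (30): 31 + 28 + 31 + 30 = 120 days.
May 1–28, 2391: 28 days.
Residual: 167 days.
Total: 12951 days.
12951 mod 7 = 1, so 1 day before Tuesday is Monday.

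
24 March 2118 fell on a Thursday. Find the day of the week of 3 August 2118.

March 2118: 31 − 24 = 7 days remain.
Then April (30), May (31), June (30), July (31): 30 + 31 + 30 + 31 = 122 days.
August 1–3, 2118: 3 days.
Total: 7 + 122 + 3 = 132 days.
132 mod 7 = 6, so 6 days after Thursday is Wednesday.

Wednesday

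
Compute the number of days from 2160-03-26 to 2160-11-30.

249

March 2160: 31 − 26 = 5 days remain.
Then April (30), May (31), June (30), July (31), August (31), September (30), October (31): 30 + 31 + 30 + 31 + 31 + 30 + 31 = 214 days.
November 1–30, 2160: 30 days.
Total: 5 + 214 + 30 = 249 days.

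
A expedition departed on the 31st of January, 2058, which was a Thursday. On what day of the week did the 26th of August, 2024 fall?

Monday

Count forward from the earlier date (August 26, 2024) to the later (January 31, 2058):
Day-of-year of August 26, 2024: 239.
Day-of-year of January 31, 2058: 31.
2024 has 366 days, so 366 − 239 = 127 days remain in 2024.
Full years 2025–2057: 25 common + 8 leap = 25×365 + 8×366 = 12053 days.
Total: 127 + 12053 + 31 = 12211 days.
12211 mod 7 = 3, so 3 days before Thursday is Monday.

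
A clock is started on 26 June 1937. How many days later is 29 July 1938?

June 1937: 30 − 26 = 4 days remain.
Then 12 full months totalling 365 days.
July 1–29, 1938: 29 days.
Total: 4 + 365 + 29 = 398 days.

398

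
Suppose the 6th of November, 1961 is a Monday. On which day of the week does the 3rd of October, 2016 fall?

From November 6, 1961 to November 6, 2015: 54 years, of which 13 contain a Feb 29 — 41×365 + 13×366 = 19723 days.
(2000 is a leap year (divisible by 400).)
November 2015: 30 − 6 = 24 days remain.
Then 10 full months totalling 305 days.
October 1–3, 2016: 3 days.
Residual: 332 days.
Total: 20055 days.
20055 is a multiple of 7, so the 3rd of October, 2016 falls on the same weekday: Monday.

Monday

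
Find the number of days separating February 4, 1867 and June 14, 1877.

Day-of-year of February 4, 1867: 35.
Day-of-year of June 14, 1877: 165.
1867 has 365 days, so 365 − 35 = 330 days remain in 1867.
Full years 1868–1876: 6 common + 3 leap = 6×365 + 3×366 = 3288 days.
Total: 330 + 3288 + 165 = 3783 days.

3783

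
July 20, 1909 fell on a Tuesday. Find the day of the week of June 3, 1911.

Day-of-year of July 20, 1909: 201.
Day-of-year of June 3, 1911: 154.
1909 has 365 days, so 365 − 201 = 164 days remain in 1909.
Full years: 1910: 365. Sum = 365.
Total: 164 + 365 + 154 = 683 days.
683 mod 7 = 4, so 4 days after Tuesday is Saturday.

Saturday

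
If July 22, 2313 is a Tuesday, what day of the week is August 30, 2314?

July 22, 2313 → July 22, 2314: 365 days.
July 2314: 31 − 22 = 9 days remain.
August 1–30, 2314: 30 days.
Residual: 39 days.
Total: 404 days.
404 mod 7 = 5, so 5 days after Tuesday is Sunday.

Sunday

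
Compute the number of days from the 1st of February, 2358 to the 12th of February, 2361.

1107

February 1, 2358 → February 1, 2359: 365 days.
February 1, 2359 → February 1, 2360: 365 days.
February 1, 2360 → February 1, 2361: 366 days (2360 is a leap year).
Within February 2361: 12 − 1 = 11 days.
Total: 1107 days.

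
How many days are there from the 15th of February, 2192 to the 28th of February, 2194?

744

Day-of-year of February 15, 2192: 46.
Day-of-year of February 28, 2194: 59.
2192 has 366 days, so 366 − 46 = 320 days remain in 2192.
Full years: 2193: 365. Sum = 365.
Total: 320 + 365 + 59 = 744 days.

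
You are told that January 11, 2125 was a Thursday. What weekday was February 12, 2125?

Monday

January 2125: 31 − 11 = 20 days remain.
February 1–12, 2125: 12 days (2125 is not a leap year).
Total: 20 + 12 = 32 days.
32 mod 7 = 4, so 4 days after Thursday is Monday.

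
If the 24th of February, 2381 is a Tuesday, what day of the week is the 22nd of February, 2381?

Count forward from the earlier date (February 22, 2381) to the later (February 24, 2381):
Within February 2381: 24 − 22 = 2 days.
2 mod 7 = 2, so 2 days before Tuesday is Sunday.

Sunday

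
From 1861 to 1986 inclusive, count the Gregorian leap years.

Years divisible by 4: 1864, 1868, …, 1984 — 31 in all.
Of these, 1900 is divisible by 100 but not 400, so not leap.
Leap years: 31 − 1 = 30.

30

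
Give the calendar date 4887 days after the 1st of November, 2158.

the 19th of March, 2172

Count 4887 days after November 1, 2158:
From November 1, 2158 to November 1, 2171: 13 years, of which 3 contain a Feb 29 — 10×365 + 3×366 = 4748 days.
November 2171: 30 − 1 = 29 days remain.
Then December (31), January (31), February 2172 (29): 31 + 31 + 29 = 91 days.
March 1–19, 2172: 19 days.
Residual: 139 days.
Total: 4887 days.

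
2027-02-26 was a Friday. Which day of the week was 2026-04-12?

Count forward from the earlier date (April 12, 2026) to the later (February 26, 2027):
April 2026: 30 − 12 = 18 days remain.
Then 9 full months totalling 276 days.
February 1–26, 2027: 26 days (2027 is not a leap year).
Total: 18 + 276 + 26 = 320 days.
320 mod 7 = 5, so 5 days before Friday is Sunday.

Sunday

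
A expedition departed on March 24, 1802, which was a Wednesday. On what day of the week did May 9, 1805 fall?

Thursday

March 24, 1802 → March 24, 1803: 365 days.
March 24, 1803 → March 24, 1804: 366 days (1804 is a leap year).
March 24, 1804 → March 24, 1805: 365 days.
March 1805: 31 − 24 = 7 days remain.
Then April (30): 30 days.
May 1–9, 1805: 9 days.
Residual: 46 days.
Total: 1142 days.
1142 mod 7 = 1, so 1 day after Wednesday is Thursday.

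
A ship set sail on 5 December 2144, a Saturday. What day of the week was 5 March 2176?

From December 5, 2144 to December 5, 2175: 31 years, of which 7 contain a Feb 29 — 24×365 + 7×366 = 11322 days.
December 2175: 31 − 5 = 26 days remain.
Then January (31), February 2176 (29): 31 + 29 = 60 days.
March 1–5, 2176: 5 days.
Residual: 91 days.
Total: 11413 days.
11413 mod 7 = 3, so 3 days after Saturday is Tuesday.

Tuesday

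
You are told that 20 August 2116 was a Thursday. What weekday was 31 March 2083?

Count forward from the earlier date (March 31, 2083) to the later (August 20, 2116):
From March 31, 2083 to March 31, 2116: 33 years, of which 8 contain a Feb 29 — 25×365 + 8×366 = 12053 days.
(2100 is not a leap year (divisible by 100 but not 400).)
March 2116: 31 − 31 = 0 days remain.
Then April (30), May (31), June (30), July (31): 30 + 31 + 30 + 31 = 122 days.
August 1–20, 2116: 20 days.
Residual: 142 days.
Total: 12195 days.
12195 mod 7 = 1, so 1 day before Thursday is Wednesday.

Wednesday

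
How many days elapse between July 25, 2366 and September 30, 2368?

798

July 2366: 31 − 25 = 6 days remain.
Then 25 full months totalling 762 days.
September 1–30, 2368: 30 days.
Total: 6 + 762 + 30 = 798 days.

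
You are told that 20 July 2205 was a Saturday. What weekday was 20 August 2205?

Tuesday

July 2205: 31 − 20 = 11 days remain.
August 1–20, 2205: 20 days.
Total: 11 + 20 = 31 days.
31 mod 7 = 3, so 3 days after Saturday is Tuesday.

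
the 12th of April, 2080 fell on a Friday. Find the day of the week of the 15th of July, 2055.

Count forward from the earlier date (July 15, 2055) to the later (April 12, 2080):
Day-of-year of July 15, 2055: 196.
Day-of-year of April 12, 2080: 103.
2055 has 365 days, so 365 − 196 = 169 days remain in 2055.
Full years 2056–2079: 18 common + 6 leap = 18×365 + 6×366 = 8766 days.
Total: 169 + 8766 + 103 = 9038 days.
9038 mod 7 = 1, so 1 day before Friday is Thursday.

Thursday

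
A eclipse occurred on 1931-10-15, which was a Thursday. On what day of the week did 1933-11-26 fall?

Sunday

Day-of-year of October 15, 1931: 288.
Day-of-year of November 26, 1933: 330.
1931 has 365 days, so 365 − 288 = 77 days remain in 1931.
Full years: 1932: 366. Sum = 366.
Total: 77 + 366 + 330 = 773 days.
773 mod 7 = 3, so 3 days after Thursday is Sunday.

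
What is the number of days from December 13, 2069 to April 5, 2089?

From December 13, 2069 to December 13, 2088: 19 years, of which 5 contain a Feb 29 — 14×365 + 5×366 = 6940 days.
December 2088: 31 − 13 = 18 days remain.
Then January (31), February 2089 (28), March (31): 31 + 28 + 31 = 90 days.
April 1–5, 2089: 5 days.
Residual: 113 days.
Total: 7053 days.

7053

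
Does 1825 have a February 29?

No

1825 is not a leap year.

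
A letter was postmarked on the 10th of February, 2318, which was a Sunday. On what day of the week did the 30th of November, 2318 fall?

Saturday

February 2318: 28 − 10 = 18 days remain (2318 is not a leap year, so February has 28 days).
Then March (31), April (30), May (31), June (30), July (31), August (31), September (30), October (31): 31 + 30 + 31 + 30 + 31 + 31 + 30 + 31 = 245 days.
November 1–30, 2318: 30 days.
Total: 18 + 245 + 30 = 293 days.
293 mod 7 = 6, so 6 days after Sunday is Saturday.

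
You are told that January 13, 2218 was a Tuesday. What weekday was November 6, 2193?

Wednesday

Count forward from the earlier date (November 6, 2193) to the later (January 13, 2218):
From November 6, 2193 to November 6, 2217: 24 years, of which 5 contain a Feb 29 — 19×365 + 5×366 = 8765 days.
(2200 is not a leap year (divisible by 100 but not 400).)
November 2217: 30 − 6 = 24 days remain.
Then December (31): 31 days.
January 1–13, 2218: 13 days.
Residual: 68 days.
Total: 8833 days.
8833 mod 7 = 6, so 6 days before Tuesday is Wednesday.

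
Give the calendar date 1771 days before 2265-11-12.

2261-01-06

Count 1771 days before November 12, 2265:
Day-of-year of January 6, 2261: 6.
Day-of-year of November 12, 2265: 316.
2261 has 365 days, so 365 − 6 = 359 days remain in 2261.
Full years: 2262: 365; 2263: 365; 2264: 366. Sum = 1096.
Total: 359 + 1096 + 316 = 1771 days.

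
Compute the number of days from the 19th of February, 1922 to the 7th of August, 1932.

Day-of-year of February 19, 1922: 50.
Day-of-year of August 7, 1932: 220.
1922 has 365 days, so 365 − 50 = 315 days remain in 1922.
Full years 1923–1931: 7 common + 2 leap = 7×365 + 2×366 = 3287 days.
Total: 315 + 3287 + 220 = 3822 days.

3822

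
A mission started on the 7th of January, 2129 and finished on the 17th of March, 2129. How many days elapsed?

69

January 2129: 31 − 7 = 24 days remain.
Then February 2129 (28): 28 days.
March 1–17, 2129: 17 days.
Total: 24 + 28 + 17 = 69 days.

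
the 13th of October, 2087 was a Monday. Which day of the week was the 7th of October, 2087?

Count forward from the earlier date (October 7, 2087) to the later (October 13, 2087):
Within October 2087: 13 − 7 = 6 days.
6 mod 7 = 6, so 6 days before Monday is Tuesday.

Tuesday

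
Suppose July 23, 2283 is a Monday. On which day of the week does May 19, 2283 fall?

Count forward from the earlier date (May 19, 2283) to the later (July 23, 2283):
May 2283: 31 − 19 = 12 days remain.
Then June (30): 30 days.
July 1–23, 2283: 23 days.
Total: 12 + 30 + 23 = 65 days.
65 mod 7 = 2, so 2 days before Monday is Saturday.

Saturday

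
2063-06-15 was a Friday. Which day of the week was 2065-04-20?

Monday

June 2063: 30 − 15 = 15 days remain.
Then 21 full months totalling 640 days.
April 1–20, 2065: 20 days.
Total: 15 + 640 + 20 = 675 days.
675 mod 7 = 3, so 3 days after Friday is Monday.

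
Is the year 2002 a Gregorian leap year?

2002 is not a leap year.

No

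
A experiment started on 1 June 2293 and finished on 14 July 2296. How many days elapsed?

1139

June 1, 2293 → June 1, 2294: 365 days.
June 1, 2294 → June 1, 2295: 365 days.
June 1, 2295 → June 1, 2296: 366 days (2296 is a leap year).
June 2296: 30 − 1 = 29 days remain.
July 1–14, 2296: 14 days.
Residual: 43 days.
Total: 1139 days.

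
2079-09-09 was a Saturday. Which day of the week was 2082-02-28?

September 9, 2079 → September 9, 2080: 366 days (2080 is a leap year).
September 9, 2080 → September 9, 2081: 365 days.
September 2081: 30 − 9 = 21 days remain.
Then October (31), November (30), December (31), January (31): 31 + 30 + 31 + 31 = 123 days.
February 1–28, 2082: 28 days (2082 is not a leap year).
Residual: 172 days.
Total: 903 days.
903 is a multiple of 7, so 2082-02-28 falls on the same weekday: Saturday.

Saturday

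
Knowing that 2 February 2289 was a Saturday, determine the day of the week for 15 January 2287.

Saturday

Count forward from the earlier date (January 15, 2287) to the later (February 2, 2289):
January 2287: 31 − 15 = 16 days remain.
Then 24 full months totalling 731 days.
February 1–2, 2289: 2 days (2289 is not a leap year).
Total: 16 + 731 + 2 = 749 days.
749 is a multiple of 7, so 15 January 2287 falls on the same weekday: Saturday.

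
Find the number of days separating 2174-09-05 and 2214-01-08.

14369

Day-of-year of September 5, 2174: 248.
Day-of-year of January 8, 2214: 8.
2174 has 365 days, so 365 − 248 = 117 days remain in 2174.
Full years 2175–2213: 30 common + 9 leap = 30×365 + 9×366 = 14244 days.
Total: 117 + 14244 + 8 = 14369 days.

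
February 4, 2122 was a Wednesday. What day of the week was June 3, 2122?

Wednesday

February 2122: 28 − 4 = 24 days remain (2122 is not a leap year, so February has 28 days).
Then March (31), April (30), May (31): 31 + 30 + 31 = 92 days.
June 1–3, 2122: 3 days.
Total: 24 + 92 + 3 = 119 days.
119 is a multiple of 7, so June 3, 2122 falls on the same weekday: Wednesday.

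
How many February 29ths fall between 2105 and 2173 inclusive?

Years divisible by 4: 2108, 2112, …, 2172 — 17 in all.
No century exceptions apply. Count: 17.

17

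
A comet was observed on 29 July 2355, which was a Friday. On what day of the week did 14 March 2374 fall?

From July 29, 2355 to July 29, 2373: 18 years, of which 5 contain a Feb 29 — 13×365 + 5×366 = 6575 days.
July 2373: 31 − 29 = 2 days remain.
Then August (31), September (30), October (31), November (30), December (31), January (31), February 2374 (28): 31 + 30 + 31 + 30 + 31 + 31 + 28 = 212 days.
March 1–14, 2374: 14 days.
Residual: 228 days.
Total: 6803 days.
6803 mod 7 = 6, so 6 days after Friday is Thursday.

Thursday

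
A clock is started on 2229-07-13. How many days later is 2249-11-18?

Day-of-year of July 13, 2229: 194.
Day-of-year of November 18, 2249: 322.
2229 has 365 days, so 365 − 194 = 171 days remain in 2229.
Full years 2230–2248: 14 common + 5 leap = 14×365 + 5×366 = 6940 days.
Total: 171 + 6940 + 322 = 7433 days.

7433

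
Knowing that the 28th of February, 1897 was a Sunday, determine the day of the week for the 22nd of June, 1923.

Day-of-year of February 28, 1897: 59.
Day-of-year of June 22, 1923: 173.
1897 has 365 days, so 365 − 59 = 306 days remain in 1897.
Full years 1898–1922: 20 common + 5 leap = 20×365 + 5×366 = 9130 days.
Total: 306 + 9130 + 173 = 9609 days.
9609 mod 7 = 5, so 5 days after Sunday is Friday.

Friday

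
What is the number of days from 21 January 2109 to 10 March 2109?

48

January 2109: 31 − 21 = 10 days remain.
Then February 2109 (28): 28 days.
March 1–10, 2109: 10 days.
Total: 10 + 28 + 10 = 48 days.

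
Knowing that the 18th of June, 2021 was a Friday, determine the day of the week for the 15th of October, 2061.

Saturday

From June 18, 2021 to June 18, 2061: 40 years, of which 10 contain a Feb 29 — 30×365 + 10×366 = 14610 days.
June 2061: 30 − 18 = 12 days remain.
Then July (31), August (31), September (30): 31 + 31 + 30 = 92 days.
October 1–15, 2061: 15 days.
Residual: 119 days.
Total: 14729 days.
14729 mod 7 = 1, so 1 day after Friday is Saturday.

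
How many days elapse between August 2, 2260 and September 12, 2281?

From August 2, 2260 to August 2, 2281: 21 years, of which 5 contain a Feb 29 — 16×365 + 5×366 = 7670 days.
August 2281: 31 − 2 = 29 days remain.
September 1–12, 2281: 12 days.
Residual: 41 days.
Total: 7711 days.

7711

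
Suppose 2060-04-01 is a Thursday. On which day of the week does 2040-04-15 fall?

Sunday

Count forward from the earlier date (April 15, 2040) to the later (April 1, 2060):
From April 15, 2040 to April 15, 2059: 19 years, of which 4 contain a Feb 29 — 15×365 + 4×366 = 6939 days.
April 2059: 30 − 15 = 15 days remain.
Then 11 full months totalling 336 days.
April 1, 2060: 1 day.
Residual: 352 days.
Total: 7291 days.
7291 mod 7 = 4, so 4 days before Thursday is Sunday.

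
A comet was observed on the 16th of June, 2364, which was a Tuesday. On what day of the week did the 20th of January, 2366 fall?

Thursday

June 2364: 30 − 16 = 14 days remain.
Then 18 full months totalling 549 days.
January 1–20, 2366: 20 days.
Total: 14 + 549 + 20 = 583 days.
583 mod 7 = 2, so 2 days after Tuesday is Thursday.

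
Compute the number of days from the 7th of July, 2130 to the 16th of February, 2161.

11182

Day-of-year of July 7, 2130: 188.
Day-of-year of February 16, 2161: 47.
2130 has 365 days, so 365 − 188 = 177 days remain in 2130.
Full years 2131–2160: 22 common + 8 leap = 22×365 + 8×366 = 10958 days.
Total: 177 + 10958 + 47 = 11182 days.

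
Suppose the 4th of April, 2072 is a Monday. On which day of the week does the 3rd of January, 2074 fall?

Day-of-year of April 4, 2072: 95.
Day-of-year of January 3, 2074: 3.
2072 has 366 days, so 366 − 95 = 271 days remain in 2072.
Full years: 2073: 365. Sum = 365.
Total: 271 + 365 + 3 = 639 days.
639 mod 7 = 2, so 2 days after Monday is Wednesday.

Wednesday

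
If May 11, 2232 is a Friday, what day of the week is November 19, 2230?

Count forward from the earlier date (November 19, 2230) to the later (May 11, 2232):
November 19, 2230 → November 19, 2231: 365 days.
November 2231: 30 − 19 = 11 days remain.
Then December (31), January (31), February 2232 (29), March (31), April (30): 31 + 31 + 29 + 31 + 30 = 152 days.
May 1–11, 2232: 11 days.
Residual: 174 days.
Total: 539 days.
539 is a multiple of 7, so November 19, 2230 falls on the same weekday: Friday.

Friday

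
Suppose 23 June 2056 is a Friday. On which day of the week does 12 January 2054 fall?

Count forward from the earlier date (January 12, 2054) to the later (June 23, 2056):
Day-of-year of January 12, 2054: 12.
Day-of-year of June 23, 2056: 175.
2054 has 365 days, so 365 − 12 = 353 days remain in 2054.
Full years: 2055: 365. Sum = 365.
Total: 353 + 365 + 175 = 893 days.
893 mod 7 = 4, so 4 days before Friday is Monday.

Monday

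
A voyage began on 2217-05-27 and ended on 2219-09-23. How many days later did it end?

May 27, 2217 → May 27, 2218: 365 days.
May 27, 2218 → May 27, 2219: 365 days.
May 2219: 31 − 27 = 4 days remain.
Then June (30), July (31), August (31): 30 + 31 + 31 = 92 days.
September 1–23, 2219: 23 days.
Residual: 119 days.
Total: 849 days.

849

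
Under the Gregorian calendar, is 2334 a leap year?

2334 is not a leap year.

No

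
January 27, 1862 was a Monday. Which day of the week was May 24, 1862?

January 1862: 31 − 27 = 4 days remain.
Then February 1862 (28), March (31), April (30): 28 + 31 + 30 = 89 days.
May 1–24, 1862: 24 days.
Total: 4 + 89 + 24 = 117 days.
117 mod 7 = 5, so 5 days after Monday is Saturday.

Saturday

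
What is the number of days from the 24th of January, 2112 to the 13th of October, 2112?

263

January 2112: 31 − 24 = 7 days remain.
Then February 2112 (29), March (31), April (30), May (31), June (30), July (31), August (31), September (30): 29 + 31 + 30 + 31 + 30 + 31 + 31 + 30 = 243 days.
October 1–13, 2112: 13 days.
Total: 7 + 243 + 13 = 263 days.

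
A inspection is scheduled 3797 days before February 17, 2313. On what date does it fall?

September 26, 2302

Count 3797 days before February 17, 2313:
From September 26, 2302 to September 26, 2312: 10 years, of which 3 contain a Feb 29 — 7×365 + 3×366 = 3653 days.
September 2312: 30 − 26 = 4 days remain.
Then October (31), November (30), December (31), January (31): 31 + 30 + 31 + 31 = 123 days.
February 1–17, 2313: 17 days (2313 is not a leap year).
Residual: 144 days.
Total: 3797 days.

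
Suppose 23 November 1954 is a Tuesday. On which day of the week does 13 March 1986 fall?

From November 23, 1954 to November 23, 1985: 31 years, of which 8 contain a Feb 29 — 23×365 + 8×366 = 11323 days.
November 1985: 30 − 23 = 7 days remain.
Then December (31), January (31), February 1986 (28): 31 + 31 + 28 = 90 days.
March 1–13, 1986: 13 days.
Residual: 110 days.
Total: 11433 days.
11433 mod 7 = 2, so 2 days after Tuesday is Thursday.

Thursday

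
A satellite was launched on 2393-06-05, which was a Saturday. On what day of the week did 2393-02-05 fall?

Count forward from the earlier date (February 5, 2393) to the later (June 5, 2393):
February 2393: 28 − 5 = 23 days remain (2393 is not a leap year, so February has 28 days).
Then March (31), April (30), May (31): 31 + 30 + 31 = 92 days.
June 1–5, 2393: 5 days.
Total: 23 + 92 + 5 = 120 days.
120 mod 7 = 1, so 1 day before Saturday is Friday.

Friday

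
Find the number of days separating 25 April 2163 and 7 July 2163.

73

April 2163: 30 − 25 = 5 days remain.
Then May (31), June (30): 31 + 30 = 61 days.
July 1–7, 2163: 7 days.
Total: 5 + 61 + 7 = 73 days.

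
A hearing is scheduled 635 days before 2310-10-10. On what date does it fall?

2309-01-13

Count 635 days before October 10, 2310:
Day-of-year of January 13, 2309: 13.
Day-of-year of October 10, 2310: 283.
2309 has 365 days, so 365 − 13 = 352 days remain in 2309.
Total: 352 + 283 = 635 days.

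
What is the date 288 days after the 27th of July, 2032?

the 11th of May, 2033

Count 288 days after July 27, 2032:
Day-of-year of July 27, 2032: 209.
Day-of-year of May 11, 2033: 131.
2032 has 366 days, so 366 − 209 = 157 days remain in 2032.
Total: 157 + 131 = 288 days.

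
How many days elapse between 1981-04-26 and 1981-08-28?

April 1981: 30 − 26 = 4 days remain.
Then May (31), June (30), July (31): 31 + 30 + 31 = 92 days.
August 1–28, 1981: 28 days.
Total: 4 + 92 + 28 = 124 days.

124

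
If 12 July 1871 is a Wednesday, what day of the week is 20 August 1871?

Sunday

July 1871: 31 − 12 = 19 days remain.
August 1–20, 1871: 20 days.
Total: 19 + 20 = 39 days.
39 mod 7 = 4, so 4 days after Wednesday is Sunday.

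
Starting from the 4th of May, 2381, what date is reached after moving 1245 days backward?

the 6th of December, 2377

Count 1245 days before May 4, 2381:
December 6, 2377 → December 6, 2378: 365 days.
December 6, 2378 → December 6, 2379: 365 days.
December 6, 2379 → December 6, 2380: 366 days (2380 is a leap year).
December 2380: 31 − 6 = 25 days remain.
Then January (31), February 2381 (28), March (31), April (30): 31 + 28 + 31 + 30 = 120 days.
May 1–4, 2381: 4 days.
Residual: 149 days.
Total: 1245 days.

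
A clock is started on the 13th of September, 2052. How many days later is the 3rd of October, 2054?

750

September 13, 2052 → September 13, 2053: 365 days.
September 13, 2053 → September 13, 2054: 365 days.
September 2054: 30 − 13 = 17 days remain.
October 1–3, 2054: 3 days.
Residual: 20 days.
Total: 750 days.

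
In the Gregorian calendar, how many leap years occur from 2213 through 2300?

21

Years divisible by 4: 2216, 2220, …, 2300 — 22 in all.
Of these, 2300 is divisible by 100 but not 400, so not leap.
Leap years: 22 − 1 = 21.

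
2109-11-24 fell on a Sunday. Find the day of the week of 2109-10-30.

Wednesday

Count forward from the earlier date (October 30, 2109) to the later (November 24, 2109):
October 2109: 31 − 30 = 1 day remains.
November 1–24, 2109: 24 days.
Total: 1 + 24 = 25 days.
25 mod 7 = 4, so 4 days before Sunday is Wednesday.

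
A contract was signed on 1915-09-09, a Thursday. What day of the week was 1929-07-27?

From September 9, 1915 to September 9, 1928: 13 years, of which 4 contain a Feb 29 — 9×365 + 4×366 = 4749 days.
September 1928: 30 − 9 = 21 days remain.
Then 9 full months totalling 273 days.
July 1–27, 1929: 27 days.
Residual: 321 days.
Total: 5070 days.
5070 mod 7 = 2, so 2 days after Thursday is Saturday.

Saturday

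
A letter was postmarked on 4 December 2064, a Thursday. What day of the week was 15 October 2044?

Saturday

Count forward from the earlier date (October 15, 2044) to the later (December 4, 2064):
From October 15, 2044 to October 15, 2064: 20 years, of which 5 contain a Feb 29 — 15×365 + 5×366 = 7305 days.
October 2064: 31 − 15 = 16 days remain.
Then November (30): 30 days.
December 1–4, 2064: 4 days.
Residual: 50 days.
Total: 7355 days.
7355 mod 7 = 5, so 5 days before Thursday is Saturday.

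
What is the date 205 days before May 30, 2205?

November 6, 2204

Count 205 days before May 30, 2205:
November 2204: 30 − 6 = 24 days remain.
Then December (31), January (31), February 2205 (28), March (31), April (30): 31 + 31 + 28 + 31 + 30 = 151 days.
May 1–30, 2205: 30 days.
Residual: 205 days.
Total: 205 days.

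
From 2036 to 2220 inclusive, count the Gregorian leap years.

Years divisible by 4: 2036, 2040, …, 2220 — 47 in all.
Of these, 2100, 2200 are divisible by 100 but not 400, so not leap.
Leap years: 47 − 2 = 45.

45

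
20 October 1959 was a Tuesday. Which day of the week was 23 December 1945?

Count forward from the earlier date (December 23, 1945) to the later (October 20, 1959):
Day-of-year of December 23, 1945: 357.
Day-of-year of October 20, 1959: 293.
1945 has 365 days, so 365 − 357 = 8 days remain in 1945.
Full years 1946–1958: 10 common + 3 leap = 10×365 + 3×366 = 4748 days.
Total: 8 + 4748 + 293 = 5049 days.
5049 mod 7 = 2, so 2 days before Tuesday is Sunday.

Sunday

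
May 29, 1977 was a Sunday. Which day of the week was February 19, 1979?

May 1977: 31 − 29 = 2 days remain.
Then 20 full months totalling 610 days.
February 1–19, 1979: 19 days (1979 is not a leap year).
Total: 2 + 610 + 19 = 631 days.
631 mod 7 = 1, so 1 day after Sunday is Monday.

Monday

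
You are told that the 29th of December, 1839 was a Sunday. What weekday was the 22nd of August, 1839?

Thursday

Count forward from the earlier date (August 22, 1839) to the later (December 29, 1839):
August 1839: 31 − 22 = 9 days remain.
Then September (30), October (31), November (30): 30 + 31 + 30 = 91 days.
December 1–29, 1839: 29 days.
Total: 9 + 91 + 29 = 129 days.
129 mod 7 = 3, so 3 days before Sunday is Thursday.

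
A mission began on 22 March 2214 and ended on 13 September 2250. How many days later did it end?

Day-of-year of March 22, 2214: 81.
Day-of-year of September 13, 2250: 256.
2214 has 365 days, so 365 − 81 = 284 days remain in 2214.
Full years 2215–2249: 26 common + 9 leap = 26×365 + 9×366 = 12784 days.
Total: 284 + 12784 + 256 = 13324 days.

13324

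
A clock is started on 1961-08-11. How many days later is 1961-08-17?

6

Within August 1961: 17 − 11 = 6 days.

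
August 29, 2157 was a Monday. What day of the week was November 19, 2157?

August 2157: 31 − 29 = 2 days remain.
Then September (30), October (31): 30 + 31 = 61 days.
November 1–19, 2157: 19 days.
Total: 2 + 61 + 19 = 82 days.
82 mod 7 = 5, so 5 days after Monday is Saturday.

Saturday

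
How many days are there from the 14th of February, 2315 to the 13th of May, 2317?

February 14, 2315 → February 14, 2316: 365 days.
February 14, 2316 → February 14, 2317: 366 days (2316 is a leap year).
February 2317: 28 − 14 = 14 days remain (2317 is not a leap year, so February has 28 days).
Then March (31), April (30): 31 + 30 = 61 days.
May 1–13, 2317: 13 days.
Residual: 88 days.
Total: 819 days.

819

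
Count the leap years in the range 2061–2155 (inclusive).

Years divisible by 4: 2064, 2068, …, 2152 — 23 in all.
Of these, 2100 is divisible by 100 but not 400, so not leap.
Leap years: 23 − 1 = 22.

22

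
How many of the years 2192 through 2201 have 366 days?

Years divisible by 4 in [2192, 2201]: 2192, 2196, 2200.
Of these, 2200 is divisible by 100 but not 400, so not leap.
Leap years: 3 − 1 = 2.

2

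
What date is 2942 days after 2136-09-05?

2144-09-25

Count 2942 days after September 5, 2136:
From September 5, 2136 to September 5, 2144: 8 years, of which 2 contain a Feb 29 — 6×365 + 2×366 = 2922 days.
Within September 2144: 25 − 5 = 20 days.
Total: 2942 days.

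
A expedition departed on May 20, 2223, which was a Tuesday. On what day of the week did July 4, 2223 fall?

May 2223: 31 − 20 = 11 days remain.
Then June (30): 30 days.
July 1–4, 2223: 4 days.
Total: 11 + 30 + 4 = 45 days.
45 mod 7 = 3, so 3 days after Tuesday is Friday.

Friday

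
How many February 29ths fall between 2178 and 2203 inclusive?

5

Years divisible by 4 in [2178, 2203]: 2180, 2184, 2188, 2192, 2196, 2200.
Of these, 2200 is divisible by 100 but not 400, so not leap.
Leap years: 6 − 1 = 5.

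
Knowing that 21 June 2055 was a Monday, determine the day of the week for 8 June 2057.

Day-of-year of June 21, 2055: 172.
Day-of-year of June 8, 2057: 159.
2055 has 365 days, so 365 − 172 = 193 days remain in 2055.
Full years: 2056: 366. Sum = 366.
Total: 193 + 366 + 159 = 718 days.
718 mod 7 = 4, so 4 days after Monday is Friday.

Friday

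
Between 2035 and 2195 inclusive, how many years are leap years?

Years divisible by 4: 2036, 2040, …, 2192 — 40 in all.
Of these, 2100 is divisible by 100 but not 400, so not leap.
Leap years: 40 − 1 = 39.

39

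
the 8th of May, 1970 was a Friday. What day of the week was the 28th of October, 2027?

Thursday

Day-of-year of May 8, 1970: 128.
Day-of-year of October 28, 2027: 301.
1970 has 365 days, so 365 − 128 = 237 days remain in 1970.
Full years 1971–2026: 42 common + 14 leap = 42×365 + 14×366 = 20454 days.
Total: 237 + 20454 + 301 = 20992 days.
20992 mod 7 = 6, so 6 days after Friday is Thursday.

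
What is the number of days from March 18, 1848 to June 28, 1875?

9963

Day-of-year of March 18, 1848: 78.
Day-of-year of June 28, 1875: 179.
1848 has 366 days, so 366 − 78 = 288 days remain in 1848.
Full years 1849–1874: 20 common + 6 leap = 20×365 + 6×366 = 9496 days.
Total: 288 + 9496 + 179 = 9963 days.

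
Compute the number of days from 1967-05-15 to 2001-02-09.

12324

Day-of-year of May 15, 1967: 135.
Day-of-year of February 9, 2001: 40.
1967 has 365 days, so 365 − 135 = 230 days remain in 1967.
Full years 1968–2000: 24 common + 9 leap = 24×365 + 9×366 = 12054 days.
Total: 230 + 12054 + 40 = 12324 days.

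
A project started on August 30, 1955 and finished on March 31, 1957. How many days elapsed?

579

August 30, 1955 → August 30, 1956: 366 days (1956 is a leap year).
August 1956: 31 − 30 = 1 day remains.
Then September (30), October (31), November (30), December (31), January (31), February 1957 (28): 30 + 31 + 30 + 31 + 31 + 28 = 181 days.
March 1–31, 1957: 31 days.
Residual: 213 days.
Total: 579 days.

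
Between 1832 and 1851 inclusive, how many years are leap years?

5

Years divisible by 4 in [1832, 1851]: 1832, 1836, 1840, 1844, 1848.
No century exceptions apply. Count: 5.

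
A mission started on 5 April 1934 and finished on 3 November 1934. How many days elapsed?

April 1934: 30 − 5 = 25 days remain.
Then May (31), June (30), July (31), August (31), September (30), October (31): 31 + 30 + 31 + 31 + 30 + 31 = 184 days.
November 1–3, 1934: 3 days.
Total: 25 + 184 + 3 = 212 days.

212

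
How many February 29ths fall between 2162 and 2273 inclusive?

27

Years divisible by 4: 2164, 2168, …, 2272 — 28 in all.
Of these, 2200 is divisible by 100 but not 400, so not leap.
Leap years: 28 − 1 = 27.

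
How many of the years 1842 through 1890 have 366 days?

Years divisible by 4 in [1842, 1890]: 1844, 1848, 1852, 1856, 1860, 1864, 1868, 1872, 1876, 1880, 1884, 1888.
No century exceptions apply. Count: 12.

12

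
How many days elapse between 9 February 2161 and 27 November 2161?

February 2161: 28 − 9 = 19 days remain (2161 is not a leap year, so February has 28 days).
Then March (31), April (30), May (31), June (30), July (31), August (31), September (30), October (31): 31 + 30 + 31 + 30 + 31 + 31 + 30 + 31 = 245 days.
November 1–27, 2161: 27 days.
Total: 19 + 245 + 27 = 291 days.

291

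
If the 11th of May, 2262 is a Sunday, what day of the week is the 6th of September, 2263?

Day-of-year of May 11, 2262: 131.
Day-of-year of September 6, 2263: 249.
2262 has 365 days, so 365 − 131 = 234 days remain in 2262.
Total: 234 + 249 = 483 days.
483 is a multiple of 7, so the 6th of September, 2263 falls on the same weekday: Sunday.

Sunday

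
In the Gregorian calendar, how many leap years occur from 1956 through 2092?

Years divisible by 4: 1956, 1960, …, 2092 — 35 in all.
2000 is divisible by 400, so still leap.
No century exceptions apply. Count: 35.

35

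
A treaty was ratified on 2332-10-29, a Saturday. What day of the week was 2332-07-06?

Wednesday

Count forward from the earlier date (July 6, 2332) to the later (October 29, 2332):
July 2332: 31 − 6 = 25 days remain.
Then August (31), September (30): 31 + 30 = 61 days.
October 1–29, 2332: 29 days.
Total: 25 + 61 + 29 = 115 days.
115 mod 7 = 3, so 3 days before Saturday is Wednesday.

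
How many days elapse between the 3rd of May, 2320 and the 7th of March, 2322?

673

May 3, 2320 → May 3, 2321: 365 days.
May 2321: 31 − 3 = 28 days remain.
Then 9 full months totalling 273 days.
March 1–7, 2322: 7 days.
Residual: 308 days.
Total: 673 days.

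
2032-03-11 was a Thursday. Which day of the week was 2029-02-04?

Count forward from the earlier date (February 4, 2029) to the later (March 11, 2032):
February 4, 2029 → February 4, 2030: 365 days.
February 4, 2030 → February 4, 2031: 365 days.
February 4, 2031 → February 4, 2032: 365 days.
February 2032: 29 − 4 = 25 days remain (2032 is a leap year, so February has 29 days).
March 1–11, 2032: 11 days.
Residual: 36 days.
Total: 1131 days.
1131 mod 7 = 4, so 4 days before Thursday is Sunday.

Sunday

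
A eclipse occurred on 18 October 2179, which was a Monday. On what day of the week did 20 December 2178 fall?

Sunday

Count forward from the earlier date (December 20, 2178) to the later (October 18, 2179):
December 2178: 31 − 20 = 11 days remain.
Then 9 full months totalling 273 days.
October 1–18, 2179: 18 days.
Total: 11 + 273 + 18 = 302 days.
302 mod 7 = 1, so 1 day before Monday is Sunday.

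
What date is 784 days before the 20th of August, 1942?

the 27th of June, 1940

Count 784 days before August 20, 1942:
June 1940: 30 − 27 = 3 days remain.
Then 25 full months totalling 761 days.
August 1–20, 1942: 20 days.
Total: 3 + 761 + 20 = 784 days.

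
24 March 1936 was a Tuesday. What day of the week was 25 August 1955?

Thursday

From March 24, 1936 to March 24, 1955: 19 years, of which 4 contain a Feb 29 — 15×365 + 4×366 = 6939 days.
March 1955: 31 − 24 = 7 days remain.
Then April (30), May (31), June (30), July (31): 30 + 31 + 30 + 31 = 122 days.
August 1–25, 1955: 25 days.
Residual: 154 days.
Total: 7093 days.
7093 mod 7 = 2, so 2 days after Tuesday is Thursday.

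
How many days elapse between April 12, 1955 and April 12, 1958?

April 12, 1955 → April 12, 1956: 366 days (1956 is a leap year).
April 12, 1956 → April 12, 1957: 365 days.
April 12, 1957 → April 12, 1958: 365 days.
Total: 1096 days.

1096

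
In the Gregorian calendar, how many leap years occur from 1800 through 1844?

11

Years divisible by 4 in [1800, 1844]: 1800, 1804, 1808, 1812, 1816, 1820, 1824, 1828, 1832, 1836, 1840, 1844.
Of these, 1800 is divisible by 100 but not 400, so not leap.
Leap years: 12 − 1 = 11.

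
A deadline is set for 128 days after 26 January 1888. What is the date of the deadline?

2 June 1888

Count 128 days after January 26, 1888:
January 1888: 31 − 26 = 5 days remain.
Then February 1888 (29), March (31), April (30), May (31): 29 + 31 + 30 + 31 = 121 days.
June 1–2, 1888: 2 days.
Total: 5 + 121 + 2 = 128 days.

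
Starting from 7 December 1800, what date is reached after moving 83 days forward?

28 February 1801

Count 83 days after December 7, 1800:
December 1800: 31 − 7 = 24 days remain.
Then January (31): 31 days.
February 1–28, 1801: 28 days (1801 is not a leap year).
Total: 24 + 31 + 28 = 83 days.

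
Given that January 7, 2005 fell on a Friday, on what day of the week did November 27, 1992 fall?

Friday

Count forward from the earlier date (November 27, 1992) to the later (January 7, 2005):
Day-of-year of November 27, 1992: 332.
Day-of-year of January 7, 2005: 7.
1992 has 366 days, so 366 − 332 = 34 days remain in 1992.
Full years 1993–2004: 9 common + 3 leap = 9×365 + 3×366 = 4383 days.
Total: 34 + 4383 + 7 = 4424 days.
4424 is a multiple of 7, so November 27, 1992 falls on the same weekday: Friday.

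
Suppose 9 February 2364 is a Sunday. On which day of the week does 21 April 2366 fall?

February 2364: 29 − 9 = 20 days remain (2364 is a leap year, so February has 29 days).
Then 25 full months totalling 761 days.
April 1–21, 2366: 21 days.
Total: 20 + 761 + 21 = 802 days.
802 mod 7 = 4, so 4 days after Sunday is Thursday.

Thursday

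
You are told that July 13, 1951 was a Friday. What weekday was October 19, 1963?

Saturday

From July 13, 1951 to July 13, 1963: 12 years, of which 3 contain a Feb 29 — 9×365 + 3×366 = 4383 days.
July 1963: 31 − 13 = 18 days remain.
Then August (31), September (30): 31 + 30 = 61 days.
October 1–19, 1963: 19 days.
Residual: 98 days.
Total: 4481 days.
4481 mod 7 = 1, so 1 day after Friday is Saturday.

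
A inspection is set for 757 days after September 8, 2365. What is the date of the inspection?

October 5, 2367

Count 757 days after September 8, 2365:
Day-of-year of September 8, 2365: 251.
Day-of-year of October 5, 2367: 278.
2365 has 365 days, so 365 − 251 = 114 days remain in 2365.
Full years: 2366: 365. Sum = 365.
Total: 114 + 365 + 278 = 757 days.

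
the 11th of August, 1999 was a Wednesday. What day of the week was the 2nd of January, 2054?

Day-of-year of August 11, 1999: 223.
Day-of-year of January 2, 2054: 2.
1999 has 365 days, so 365 − 223 = 142 days remain in 1999.
Full years 2000–2053: 40 common + 14 leap = 40×365 + 14×366 = 19724 days.
Total: 142 + 19724 + 2 = 19868 days.
19868 mod 7 = 2, so 2 days after Wednesday is Friday.

Friday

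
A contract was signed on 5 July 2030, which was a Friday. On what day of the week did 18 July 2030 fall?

Thursday

Within July 2030: 18 − 5 = 13 days.
13 mod 7 = 6, so 6 days after Friday is Thursday.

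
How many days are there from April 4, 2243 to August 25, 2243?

143

April 2243: 30 − 4 = 26 days remain.
Then May (31), June (30), July (31): 31 + 30 + 31 = 92 days.
August 1–25, 2243: 25 days.
Total: 26 + 92 + 25 = 143 days.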